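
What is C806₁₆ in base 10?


Positional values:
Position 0: 6 × 16^0 = 6 × 1 = 6
Position 1: 0 × 16^1 = 0 × 16 = 0
Position 2: 8 × 16^2 = 8 × 256 = 2048
Position 3: C × 16^3 = 12 × 4096 = 49152
Sum = 6 + 0 + 2048 + 49152
= 51206


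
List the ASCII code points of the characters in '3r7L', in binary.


String: '3r7L'  (4 characters)
Per-character ASCII lookup:
  '3': digits start at 48: '3' = 48 + 3 = 51 → 110011
  'r': lowercase starts at 97: 'r' = 97 + 17 = 114 → 1110010
  '7': digits start at 48: '7' = 48 + 7 = 55 → 110111
  'L': uppercase starts at 65: 'L' = 65 + 11 = 76 → 1001100
= 110011 1110010 110111 1001100


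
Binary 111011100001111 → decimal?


Positional values:
Bit 0: 1 × 2^0 = 1
Bit 1: 1 × 2^1 = 2
Bit 2: 1 × 2^2 = 4
Bit 3: 1 × 2^3 = 8
Bit 8: 1 × 2^8 = 256
Bit 9: 1 × 2^9 = 512
Bit 10: 1 × 2^10 = 1024
Bit 12: 1 × 2^12 = 4096
Bit 13: 1 × 2^13 = 8192
Bit 14: 1 × 2^14 = 16384
Sum = 1 + 2 + 4 + 8 + 256 + 512 + 1024 + 4096 + 8192 + 16384
= 30479


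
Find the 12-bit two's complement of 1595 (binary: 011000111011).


Original: 011000111011
Step 1 - Invert all bits: 100111000100
Step 2 - Add 1: 100111000100 + 1
= 100111000101 (represents -1595)


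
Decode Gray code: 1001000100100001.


Gray code: 1001000100100001
MSB stays the same: 1
Each subsequent bit = prev_binary XOR current_gray:
  B[1] = 1 XOR 0 = 1
  B[2] = 1 XOR 0 = 1
  B[3] = 1 XOR 1 = 0
  B[4] = 0 XOR 0 = 0
  B[5] = 0 XOR 0 = 0
  B[6] = 0 XOR 0 = 0
  B[7] = 0 XOR 1 = 1
  B[8] = 1 XOR 0 = 1
  B[9] = 1 XOR 0 = 1
  B[10] = 1 XOR 1 = 0
  B[11] = 0 XOR 0 = 0
  B[12] = 0 XOR 0 = 0
  B[13] = 0 XOR 0 = 0
  B[14] = 0 XOR 0 = 0
  B[15] = 0 XOR 1 = 1
= 1110000111000001 (57793 decimal)


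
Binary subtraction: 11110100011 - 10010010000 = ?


Align and subtract column by column (LSB to MSB, borrowing when needed):
  11110100011
- 10010010000
  -----------
  col 0: (1 - 0 borrow-in) - 0 → 1 - 0 = 1, borrow out 0
  col 1: (1 - 0 borrow-in) - 0 → 1 - 0 = 1, borrow out 0
  col 2: (0 - 0 borrow-in) - 0 → 0 - 0 = 0, borrow out 0
  col 3: (0 - 0 borrow-in) - 0 → 0 - 0 = 0, borrow out 0
  col 4: (0 - 0 borrow-in) - 1 → borrow from next column: (0+2) - 1 = 1, borrow out 1
  col 5: (1 - 1 borrow-in) - 0 → 0 - 0 = 0, borrow out 0
  col 6: (0 - 0 borrow-in) - 0 → 0 - 0 = 0, borrow out 0
  col 7: (1 - 0 borrow-in) - 1 → 1 - 1 = 0, borrow out 0
  col 8: (1 - 0 borrow-in) - 0 → 1 - 0 = 1, borrow out 0
  col 9: (1 - 0 borrow-in) - 0 → 1 - 0 = 1, borrow out 0
  col 10: (1 - 0 borrow-in) - 1 → 1 - 1 = 0, borrow out 0
Reading bits MSB→LSB: 01100010011
Strip leading zeros: 1100010011
= 1100010011


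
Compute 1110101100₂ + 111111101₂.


Align and add column by column (LSB to MSB, carry propagating):
  01110101100
+ 00111111101
  -----------
  col 0: 0 + 1 + 0 (carry in) = 1 → bit 1, carry out 0
  col 1: 0 + 0 + 0 (carry in) = 0 → bit 0, carry out 0
  col 2: 1 + 1 + 0 (carry in) = 2 → bit 0, carry out 1
  col 3: 1 + 1 + 1 (carry in) = 3 → bit 1, carry out 1
  col 4: 0 + 1 + 1 (carry in) = 2 → bit 0, carry out 1
  col 5: 1 + 1 + 1 (carry in) = 3 → bit 1, carry out 1
  col 6: 0 + 1 + 1 (carry in) = 2 → bit 0, carry out 1
  col 7: 1 + 1 + 1 (carry in) = 3 → bit 1, carry out 1
  col 8: 1 + 1 + 1 (carry in) = 3 → bit 1, carry out 1
  col 9: 1 + 0 + 1 (carry in) = 2 → bit 0, carry out 1
  col 10: 0 + 0 + 1 (carry in) = 1 → bit 1, carry out 0
Reading bits MSB→LSB: 10110101001
Strip leading zeros: 10110101001
= 10110101001


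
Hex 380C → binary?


Each hex digit → 4 binary bits:
  3 = 0011
  8 = 1000
  0 = 0000
  C = 1100
Concatenate: 0011 1000 0000 1100
= 0011100000001100


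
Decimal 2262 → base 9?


Divide by 9 repeatedly:
2262 ÷ 9 = 251 remainder 3
251 ÷ 9 = 27 remainder 8
27 ÷ 9 = 3 remainder 0
3 ÷ 9 = 0 remainder 3
Reading remainders bottom-up:
= 3083


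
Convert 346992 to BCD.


Each digit → 4-bit binary:
  3 → 0011
  4 → 0100
  6 → 0110
  9 → 1001
  9 → 1001
  2 → 0010
= 0011 0100 0110 1001 1001 0010


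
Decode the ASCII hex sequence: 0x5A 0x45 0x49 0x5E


Codes (hex): 0x5A 0x45 0x49 0x5E
Per-code ASCII lookup:
  0x5A = 90  (range 65-90: uppercase, 90 - 65 = 25) → 'Z'
  0x45 = 69  (range 65-90: uppercase, 69 - 65 = 4) → 'E'
  0x49 = 73  (range 65-90: uppercase, 73 - 65 = 8) → 'I'
  0x5E = 94  (special character) → '^'
= 'ZEI^'


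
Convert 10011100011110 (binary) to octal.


Group into 3-bit groups: 010011100011110
  010 = 2
  011 = 3
  100 = 4
  011 = 3
  110 = 6
= 0o23436


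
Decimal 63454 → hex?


Divide by 16 repeatedly:
63454 ÷ 16 = 3965 remainder 14 (E)
3965 ÷ 16 = 247 remainder 13 (D)
247 ÷ 16 = 15 remainder 7 (7)
15 ÷ 16 = 0 remainder 15 (F)
Reading remainders bottom-up:
= 0xF7DE


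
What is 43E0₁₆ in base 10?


Positional values:
Position 0: 0 × 16^0 = 0 × 1 = 0
Position 1: E × 16^1 = 14 × 16 = 224
Position 2: 3 × 16^2 = 3 × 256 = 768
Position 3: 4 × 16^3 = 4 × 4096 = 16384
Sum = 0 + 224 + 768 + 16384
= 17376


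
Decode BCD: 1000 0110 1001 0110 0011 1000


Each 4-bit group → digit:
  1000 → 8
  0110 → 6
  1001 → 9
  0110 → 6
  0011 → 3
  1000 → 8
= 869638


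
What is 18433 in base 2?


Divide by 2 repeatedly:
18433 ÷ 2 = 9216 remainder 1
9216 ÷ 2 = 4608 remainder 0
4608 ÷ 2 = 2304 remainder 0
2304 ÷ 2 = 1152 remainder 0
1152 ÷ 2 = 576 remainder 0
576 ÷ 2 = 288 remainder 0
288 ÷ 2 = 144 remainder 0
144 ÷ 2 = 72 remainder 0
72 ÷ 2 = 36 remainder 0
36 ÷ 2 = 18 remainder 0
18 ÷ 2 = 9 remainder 0
9 ÷ 2 = 4 remainder 1
4 ÷ 2 = 2 remainder 0
2 ÷ 2 = 1 remainder 0
1 ÷ 2 = 0 remainder 1
Reading remainders bottom-up:
= 100100000000001


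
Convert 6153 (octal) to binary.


Each octal digit → 3 binary bits:
  6 = 110
  1 = 001
  5 = 101
  3 = 011
Concatenate: 110 001 101 011
= 110001101011


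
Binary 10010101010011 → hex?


Group into 4-bit nibbles: 0010010101010011
  0010 = 2
  0101 = 5
  0101 = 5
  0011 = 3
= 0x2553


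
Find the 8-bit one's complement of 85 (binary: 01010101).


Original: 01010101
Invert all bits:
  bit 0: 0 → 1
  bit 1: 1 → 0
  bit 2: 0 → 1
  bit 3: 1 → 0
  bit 4: 0 → 1
  bit 5: 1 → 0
  bit 6: 0 → 1
  bit 7: 1 → 0
= 10101010


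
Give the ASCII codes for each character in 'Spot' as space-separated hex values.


String: 'Spot'  (4 characters)
Per-character ASCII lookup:
  'S': uppercase starts at 65: 'S' = 65 + 18 = 83 → 0x53
  'p': lowercase starts at 97: 'p' = 97 + 15 = 112 → 0x70
  'o': lowercase starts at 97: 'o' = 97 + 14 = 111 → 0x6F
  't': lowercase starts at 97: 't' = 97 + 19 = 116 → 0x74
= 0x53 0x70 0x6F 0x74


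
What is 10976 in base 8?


Divide by 8 repeatedly:
10976 ÷ 8 = 1372 remainder 0
1372 ÷ 8 = 171 remainder 4
171 ÷ 8 = 21 remainder 3
21 ÷ 8 = 2 remainder 5
2 ÷ 8 = 0 remainder 2
Reading remainders bottom-up:
= 0o25340


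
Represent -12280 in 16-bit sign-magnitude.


Sign bit: 1 (negative)
Magnitude: 12280 = 010111111111000
= 1010111111111000


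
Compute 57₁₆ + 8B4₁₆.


Align and add column by column (LSB to MSB, each column mod 16 with carry):
  0057
+ 08B4
  ----
  col 0: 7(7) + 4(4) + 0 (carry in) = 11 → B(11), carry out 0
  col 1: 5(5) + B(11) + 0 (carry in) = 16 → 0(0), carry out 1
  col 2: 0(0) + 8(8) + 1 (carry in) = 9 → 9(9), carry out 0
  col 3: 0(0) + 0(0) + 0 (carry in) = 0 → 0(0), carry out 0
Reading digits MSB→LSB: 090B
Strip leading zeros: 90B
= 0x90B


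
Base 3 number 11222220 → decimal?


Positional values (base 3):
  0 × 3^0 = 0 × 1 = 0
  2 × 3^1 = 2 × 3 = 6
  2 × 3^2 = 2 × 9 = 18
  2 × 3^3 = 2 × 27 = 54
  2 × 3^4 = 2 × 81 = 162
  2 × 3^5 = 2 × 243 = 486
  1 × 3^6 = 1 × 729 = 729
  1 × 3^7 = 1 × 2187 = 2187
Sum = 0 + 6 + 18 + 54 + 162 + 486 + 729 + 2187
= 3642


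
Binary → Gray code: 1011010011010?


Binary: 1011010011010
Gray code: G = B XOR (B >> 1)
B >> 1 = 0101101001101
1011010011010 XOR 0101101001101:
  1 XOR 0 = 1
  0 XOR 1 = 1
  1 XOR 0 = 1
  1 XOR 1 = 0
  0 XOR 1 = 1
  1 XOR 0 = 1
  0 XOR 1 = 1
  0 XOR 0 = 0
  1 XOR 0 = 1
  1 XOR 1 = 0
  0 XOR 1 = 1
  1 XOR 0 = 1
  0 XOR 1 = 1
= 1110111010111


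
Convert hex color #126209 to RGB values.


Hex: #126209
R = 12₁₆ = 18
G = 62₁₆ = 98
B = 09₁₆ = 9
= RGB(18, 98, 9)


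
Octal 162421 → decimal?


Positional values:
Position 0: 1 × 8^0 = 1
Position 1: 2 × 8^1 = 16
Position 2: 4 × 8^2 = 256
Position 3: 2 × 8^3 = 1024
Position 4: 6 × 8^4 = 24576
Position 5: 1 × 8^5 = 32768
Sum = 1 + 16 + 256 + 1024 + 24576 + 32768
= 58641


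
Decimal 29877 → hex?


Divide by 16 repeatedly:
29877 ÷ 16 = 1867 remainder 5 (5)
1867 ÷ 16 = 116 remainder 11 (B)
116 ÷ 16 = 7 remainder 4 (4)
7 ÷ 16 = 0 remainder 7 (7)
Reading remainders bottom-up:
= 0x74B5


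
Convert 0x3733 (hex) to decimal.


Positional values:
Position 0: 3 × 16^0 = 3 × 1 = 3
Position 1: 3 × 16^1 = 3 × 16 = 48
Position 2: 7 × 16^2 = 7 × 256 = 1792
Position 3: 3 × 16^3 = 3 × 4096 = 12288
Sum = 3 + 48 + 1792 + 12288
= 14131


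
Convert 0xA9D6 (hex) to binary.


Each hex digit → 4 binary bits:
  A = 1010
  9 = 1001
  D = 1101
  6 = 0110
Concatenate: 1010 1001 1101 0110
= 1010100111010110


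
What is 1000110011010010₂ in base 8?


Group into 3-bit groups: 001000110011010010
  001 = 1
  000 = 0
  110 = 6
  011 = 3
  010 = 2
  010 = 2
= 0o106322


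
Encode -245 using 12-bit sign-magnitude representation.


Sign bit: 1 (negative)
Magnitude: 245 = 00011110101
= 100011110101


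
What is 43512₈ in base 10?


Positional values:
Position 0: 2 × 8^0 = 2
Position 1: 1 × 8^1 = 8
Position 2: 5 × 8^2 = 320
Position 3: 3 × 8^3 = 1536
Position 4: 4 × 8^4 = 16384
Sum = 2 + 8 + 320 + 1536 + 16384
= 18250


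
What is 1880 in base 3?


Divide by 3 repeatedly:
1880 ÷ 3 = 626 remainder 2
626 ÷ 3 = 208 remainder 2
208 ÷ 3 = 69 remainder 1
69 ÷ 3 = 23 remainder 0
23 ÷ 3 = 7 remainder 2
7 ÷ 3 = 2 remainder 1
2 ÷ 3 = 0 remainder 2
Reading remainders bottom-up:
= 2120122


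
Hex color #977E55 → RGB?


Hex: #977E55
R = 97₁₆ = 151
G = 7E₁₆ = 126
B = 55₁₆ = 85
= RGB(151, 126, 85)


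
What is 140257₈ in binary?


Each octal digit → 3 binary bits:
  1 = 001
  4 = 100
  0 = 000
  2 = 010
  5 = 101
  7 = 111
Concatenate: 001 100 000 010 101 111
= 001100000010101111


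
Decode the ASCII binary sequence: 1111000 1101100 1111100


Codes (binary): 1111000 1101100 1111100
Per-code ASCII lookup:
  1111000 = 120  (range 97-122: lowercase, 120 - 97 = 23) → 'x'
  1101100 = 108  (range 97-122: lowercase, 108 - 97 = 11) → 'l'
  1111100 = 124  (special character) → '|'
= 'xl|'


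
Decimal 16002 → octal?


Divide by 8 repeatedly:
16002 ÷ 8 = 2000 remainder 2
2000 ÷ 8 = 250 remainder 0
250 ÷ 8 = 31 remainder 2
31 ÷ 8 = 3 remainder 7
3 ÷ 8 = 0 remainder 3
Reading remainders bottom-up:
= 0o37202


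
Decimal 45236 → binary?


Divide by 2 repeatedly:
45236 ÷ 2 = 22618 remainder 0
22618 ÷ 2 = 11309 remainder 0
11309 ÷ 2 = 5654 remainder 1
5654 ÷ 2 = 2827 remainder 0
2827 ÷ 2 = 1413 remainder 1
1413 ÷ 2 = 706 remainder 1
706 ÷ 2 = 353 remainder 0
353 ÷ 2 = 176 remainder 1
176 ÷ 2 = 88 remainder 0
88 ÷ 2 = 44 remainder 0
44 ÷ 2 = 22 remainder 0
22 ÷ 2 = 11 remainder 0
11 ÷ 2 = 5 remainder 1
5 ÷ 2 = 2 remainder 1
2 ÷ 2 = 1 remainder 0
1 ÷ 2 = 0 remainder 1
Reading remainders bottom-up:
= 1011000010110100


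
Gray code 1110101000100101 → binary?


Gray code: 1110101000100101
MSB stays the same: 1
Each subsequent bit = prev_binary XOR current_gray:
  B[1] = 1 XOR 1 = 0
  B[2] = 0 XOR 1 = 1
  B[3] = 1 XOR 0 = 1
  B[4] = 1 XOR 1 = 0
  B[5] = 0 XOR 0 = 0
  B[6] = 0 XOR 1 = 1
  B[7] = 1 XOR 0 = 1
  B[8] = 1 XOR 0 = 1
  B[9] = 1 XOR 0 = 1
  B[10] = 1 XOR 1 = 0
  B[11] = 0 XOR 0 = 0
  B[12] = 0 XOR 0 = 0
  B[13] = 0 XOR 1 = 1
  B[14] = 1 XOR 0 = 1
  B[15] = 1 XOR 1 = 0
= 1011001111000110 (46022 decimal)


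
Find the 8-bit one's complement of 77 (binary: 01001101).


Original: 01001101
Invert all bits:
  bit 0: 0 → 1
  bit 1: 1 → 0
  bit 2: 0 → 1
  bit 3: 0 → 1
  bit 4: 1 → 0
  bit 5: 1 → 0
  bit 6: 0 → 1
  bit 7: 1 → 0
= 10110010


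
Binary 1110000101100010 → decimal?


Positional values:
Bit 1: 1 × 2^1 = 2
Bit 5: 1 × 2^5 = 32
Bit 6: 1 × 2^6 = 64
Bit 8: 1 × 2^8 = 256
Bit 13: 1 × 2^13 = 8192
Bit 14: 1 × 2^14 = 16384
Bit 15: 1 × 2^15 = 32768
Sum = 2 + 32 + 64 + 256 + 8192 + 16384 + 32768
= 57698


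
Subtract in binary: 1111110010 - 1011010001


Align and subtract column by column (LSB to MSB, borrowing when needed):
  1111110010
- 1011010001
  ----------
  col 0: (0 - 0 borrow-in) - 1 → borrow from next column: (0+2) - 1 = 1, borrow out 1
  col 1: (1 - 1 borrow-in) - 0 → 0 - 0 = 0, borrow out 0
  col 2: (0 - 0 borrow-in) - 0 → 0 - 0 = 0, borrow out 0
  col 3: (0 - 0 borrow-in) - 0 → 0 - 0 = 0, borrow out 0
  col 4: (1 - 0 borrow-in) - 1 → 1 - 1 = 0, borrow out 0
  col 5: (1 - 0 borrow-in) - 0 → 1 - 0 = 1, borrow out 0
  col 6: (1 - 0 borrow-in) - 1 → 1 - 1 = 0, borrow out 0
  col 7: (1 - 0 borrow-in) - 1 → 1 - 1 = 0, borrow out 0
  col 8: (1 - 0 borrow-in) - 0 → 1 - 0 = 1, borrow out 0
  col 9: (1 - 0 borrow-in) - 1 → 1 - 1 = 0, borrow out 0
Reading bits MSB→LSB: 0100100001
Strip leading zeros: 100100001
= 100100001


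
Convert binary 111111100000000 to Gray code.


Binary: 111111100000000
Gray code: G = B XOR (B >> 1)
B >> 1 = 011111110000000
111111100000000 XOR 011111110000000:
  1 XOR 0 = 1
  1 XOR 1 = 0
  1 XOR 1 = 0
  1 XOR 1 = 0
  1 XOR 1 = 0
  1 XOR 1 = 0
  1 XOR 1 = 0
  0 XOR 1 = 1
  0 XOR 0 = 0
  0 XOR 0 = 0
  0 XOR 0 = 0
  0 XOR 0 = 0
  0 XOR 0 = 0
  0 XOR 0 = 0
  0 XOR 0 = 0
= 100000010000000


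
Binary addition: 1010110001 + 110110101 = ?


Align and add column by column (LSB to MSB, carry propagating):
  01010110001
+ 00110110101
  -----------
  col 0: 1 + 1 + 0 (carry in) = 2 → bit 0, carry out 1
  col 1: 0 + 0 + 1 (carry in) = 1 → bit 1, carry out 0
  col 2: 0 + 1 + 0 (carry in) = 1 → bit 1, carry out 0
  col 3: 0 + 0 + 0 (carry in) = 0 → bit 0, carry out 0
  col 4: 1 + 1 + 0 (carry in) = 2 → bit 0, carry out 1
  col 5: 1 + 1 + 1 (carry in) = 3 → bit 1, carry out 1
  col 6: 0 + 0 + 1 (carry in) = 1 → bit 1, carry out 0
  col 7: 1 + 1 + 0 (carry in) = 2 → bit 0, carry out 1
  col 8: 0 + 1 + 1 (carry in) = 2 → bit 0, carry out 1
  col 9: 1 + 0 + 1 (carry in) = 2 → bit 0, carry out 1
  col 10: 0 + 0 + 1 (carry in) = 1 → bit 1, carry out 0
Reading bits MSB→LSB: 10001100110
Strip leading zeros: 10001100110
= 10001100110


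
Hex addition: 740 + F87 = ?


Align and add column by column (LSB to MSB, each column mod 16 with carry):
  0740
+ 0F87
  ----
  col 0: 0(0) + 7(7) + 0 (carry in) = 7 → 7(7), carry out 0
  col 1: 4(4) + 8(8) + 0 (carry in) = 12 → C(12), carry out 0
  col 2: 7(7) + F(15) + 0 (carry in) = 22 → 6(6), carry out 1
  col 3: 0(0) + 0(0) + 1 (carry in) = 1 → 1(1), carry out 0
Reading digits MSB→LSB: 16C7
Strip leading zeros: 16C7
= 0x16C7


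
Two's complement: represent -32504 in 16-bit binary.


Original: 0111111011111000
Step 1 - Invert all bits: 1000000100000111
Step 2 - Add 1: 1000000100000111 + 1
= 1000000100001000 (represents -32504)


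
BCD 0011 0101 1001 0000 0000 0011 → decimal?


Each 4-bit group → digit:
  0011 → 3
  0101 → 5
  1001 → 9
  0000 → 0
  0000 → 0
  0011 → 3
= 359003


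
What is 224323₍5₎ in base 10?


Positional values (base 5):
  3 × 5^0 = 3 × 1 = 3
  2 × 5^1 = 2 × 5 = 10
  3 × 5^2 = 3 × 25 = 75
  4 × 5^3 = 4 × 125 = 500
  2 × 5^4 = 2 × 625 = 1250
  2 × 5^5 = 2 × 3125 = 6250
Sum = 3 + 10 + 75 + 500 + 1250 + 6250
= 8088


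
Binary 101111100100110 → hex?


Group into 4-bit nibbles: 0101111100100110
  0101 = 5
  1111 = F
  0010 = 2
  0110 = 6
= 0x5F26


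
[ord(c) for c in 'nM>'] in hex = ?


String: 'nM>'  (3 characters)
Per-character ASCII lookup:
  'n': lowercase starts at 97: 'n' = 97 + 13 = 110 → 0x6E
  'M': uppercase starts at 65: 'M' = 65 + 12 = 77 → 0x4D
  '>': special character: '>' = 62 → 0x3E
= 0x6E 0x4D 0x3E


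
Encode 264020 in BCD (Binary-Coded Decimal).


Each digit → 4-bit binary:
  2 → 0010
  6 → 0110
  4 → 0100
  0 → 0000
  2 → 0010
  0 → 0000
= 0010 0110 0100 0000 0010 0000


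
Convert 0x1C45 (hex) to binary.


Each hex digit → 4 binary bits:
  1 = 0001
  C = 1100
  4 = 0100
  5 = 0101
Concatenate: 0001 1100 0100 0101
= 0001110001000101


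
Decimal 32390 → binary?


Divide by 2 repeatedly:
32390 ÷ 2 = 16195 remainder 0
16195 ÷ 2 = 8097 remainder 1
8097 ÷ 2 = 4048 remainder 1
4048 ÷ 2 = 2024 remainder 0
2024 ÷ 2 = 1012 remainder 0
1012 ÷ 2 = 506 remainder 0
506 ÷ 2 = 253 remainder 0
253 ÷ 2 = 126 remainder 1
126 ÷ 2 = 63 remainder 0
63 ÷ 2 = 31 remainder 1
31 ÷ 2 = 15 remainder 1
15 ÷ 2 = 7 remainder 1
7 ÷ 2 = 3 remainder 1
3 ÷ 2 = 1 remainder 1
1 ÷ 2 = 0 remainder 1
Reading remainders bottom-up:
= 111111010000110


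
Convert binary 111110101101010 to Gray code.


Binary: 111110101101010
Gray code: G = B XOR (B >> 1)
B >> 1 = 011111010110101
111110101101010 XOR 011111010110101:
  1 XOR 0 = 1
  1 XOR 1 = 0
  1 XOR 1 = 0
  1 XOR 1 = 0
  1 XOR 1 = 0
  0 XOR 1 = 1
  1 XOR 0 = 1
  0 XOR 1 = 1
  1 XOR 0 = 1
  1 XOR 1 = 0
  0 XOR 1 = 1
  1 XOR 0 = 1
  0 XOR 1 = 1
  1 XOR 0 = 1
  0 XOR 1 = 1
= 100001111011111


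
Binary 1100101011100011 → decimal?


Positional values:
Bit 0: 1 × 2^0 = 1
Bit 1: 1 × 2^1 = 2
Bit 5: 1 × 2^5 = 32
Bit 6: 1 × 2^6 = 64
Bit 7: 1 × 2^7 = 128
Bit 9: 1 × 2^9 = 512
Bit 11: 1 × 2^11 = 2048
Bit 14: 1 × 2^14 = 16384
Bit 15: 1 × 2^15 = 32768
Sum = 1 + 2 + 32 + 64 + 128 + 512 + 2048 + 16384 + 32768
= 51939


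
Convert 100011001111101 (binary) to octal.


Group into 3-bit groups: 100011001111101
  100 = 4
  011 = 3
  001 = 1
  111 = 7
  101 = 5
= 0o43175


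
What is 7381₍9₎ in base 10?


Positional values (base 9):
  1 × 9^0 = 1 × 1 = 1
  8 × 9^1 = 8 × 9 = 72
  3 × 9^2 = 3 × 81 = 243
  7 × 9^3 = 7 × 729 = 5103
Sum = 1 + 72 + 243 + 5103
= 5419


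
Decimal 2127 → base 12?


Divide by 12 repeatedly:
2127 ÷ 12 = 177 remainder 3
177 ÷ 12 = 14 remainder 9
14 ÷ 12 = 1 remainder 2
1 ÷ 12 = 0 remainder 1
Reading remainders bottom-up:
= 1293


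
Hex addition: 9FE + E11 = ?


Align and add column by column (LSB to MSB, each column mod 16 with carry):
  09FE
+ 0E11
  ----
  col 0: E(14) + 1(1) + 0 (carry in) = 15 → F(15), carry out 0
  col 1: F(15) + 1(1) + 0 (carry in) = 16 → 0(0), carry out 1
  col 2: 9(9) + E(14) + 1 (carry in) = 24 → 8(8), carry out 1
  col 3: 0(0) + 0(0) + 1 (carry in) = 1 → 1(1), carry out 0
Reading digits MSB→LSB: 180F
Strip leading zeros: 180F
= 0x180F


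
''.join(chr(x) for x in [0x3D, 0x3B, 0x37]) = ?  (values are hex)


Codes (hex): 0x3D 0x3B 0x37
Per-code ASCII lookup:
  0x3D = 61  (special character) → '='
  0x3B = 59  (special character) → ';'
  0x37 = 55  (range 48-57: digits, 55 - 48 = 7) → '7'
= '=;7'


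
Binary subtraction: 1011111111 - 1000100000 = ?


Align and subtract column by column (LSB to MSB, borrowing when needed):
  1011111111
- 1000100000
  ----------
  col 0: (1 - 0 borrow-in) - 0 → 1 - 0 = 1, borrow out 0
  col 1: (1 - 0 borrow-in) - 0 → 1 - 0 = 1, borrow out 0
  col 2: (1 - 0 borrow-in) - 0 → 1 - 0 = 1, borrow out 0
  col 3: (1 - 0 borrow-in) - 0 → 1 - 0 = 1, borrow out 0
  col 4: (1 - 0 borrow-in) - 0 → 1 - 0 = 1, borrow out 0
  col 5: (1 - 0 borrow-in) - 1 → 1 - 1 = 0, borrow out 0
  col 6: (1 - 0 borrow-in) - 0 → 1 - 0 = 1, borrow out 0
  col 7: (1 - 0 borrow-in) - 0 → 1 - 0 = 1, borrow out 0
  col 8: (0 - 0 borrow-in) - 0 → 0 - 0 = 0, borrow out 0
  col 9: (1 - 0 borrow-in) - 1 → 1 - 1 = 0, borrow out 0
Reading bits MSB→LSB: 0011011111
Strip leading zeros: 11011111
= 11011111


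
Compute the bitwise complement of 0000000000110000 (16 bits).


Original: 0000000000110000
Invert all bits:
  bit 0: 0 → 1
  bit 1: 0 → 1
  bit 2: 0 → 1
  bit 3: 0 → 1
  bit 4: 0 → 1
  bit 5: 0 → 1
  bit 6: 0 → 1
  bit 7: 0 → 1
  bit 8: 0 → 1
  bit 9: 0 → 1
  bit 10: 1 → 0
  bit 11: 1 → 0
  bit 12: 0 → 1
  bit 13: 0 → 1
  bit 14: 0 → 1
  bit 15: 0 → 1
= 1111111111001111


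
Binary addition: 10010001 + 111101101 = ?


Align and add column by column (LSB to MSB, carry propagating):
  0010010001
+ 0111101101
  ----------
  col 0: 1 + 1 + 0 (carry in) = 2 → bit 0, carry out 1
  col 1: 0 + 0 + 1 (carry in) = 1 → bit 1, carry out 0
  col 2: 0 + 1 + 0 (carry in) = 1 → bit 1, carry out 0
  col 3: 0 + 1 + 0 (carry in) = 1 → bit 1, carry out 0
  col 4: 1 + 0 + 0 (carry in) = 1 → bit 1, carry out 0
  col 5: 0 + 1 + 0 (carry in) = 1 → bit 1, carry out 0
  col 6: 0 + 1 + 0 (carry in) = 1 → bit 1, carry out 0
  col 7: 1 + 1 + 0 (carry in) = 2 → bit 0, carry out 1
  col 8: 0 + 1 + 1 (carry in) = 2 → bit 0, carry out 1
  col 9: 0 + 0 + 1 (carry in) = 1 → bit 1, carry out 0
Reading bits MSB→LSB: 1001111110
Strip leading zeros: 1001111110
= 1001111110


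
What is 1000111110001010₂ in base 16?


Group into 4-bit nibbles: 1000111110001010
  1000 = 8
  1111 = F
  1000 = 8
  1010 = A
= 0x8F8A


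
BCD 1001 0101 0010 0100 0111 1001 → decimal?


Each 4-bit group → digit:
  1001 → 9
  0101 → 5
  0010 → 2
  0100 → 4
  0111 → 7
  1001 → 9
= 952479


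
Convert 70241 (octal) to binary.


Each octal digit → 3 binary bits:
  7 = 111
  0 = 000
  2 = 010
  4 = 100
  1 = 001
Concatenate: 111 000 010 100 001
= 111000010100001


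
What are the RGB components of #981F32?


Hex: #981F32
R = 98₁₆ = 152
G = 1F₁₆ = 31
B = 32₁₆ = 50
= RGB(152, 31, 50)


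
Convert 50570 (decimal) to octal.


Divide by 8 repeatedly:
50570 ÷ 8 = 6321 remainder 2
6321 ÷ 8 = 790 remainder 1
790 ÷ 8 = 98 remainder 6
98 ÷ 8 = 12 remainder 2
12 ÷ 8 = 1 remainder 4
1 ÷ 8 = 0 remainder 1
Reading remainders bottom-up:
= 0o142612


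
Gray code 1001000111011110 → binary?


Gray code: 1001000111011110
MSB stays the same: 1
Each subsequent bit = prev_binary XOR current_gray:
  B[1] = 1 XOR 0 = 1
  B[2] = 1 XOR 0 = 1
  B[3] = 1 XOR 1 = 0
  B[4] = 0 XOR 0 = 0
  B[5] = 0 XOR 0 = 0
  B[6] = 0 XOR 0 = 0
  B[7] = 0 XOR 1 = 1
  B[8] = 1 XOR 1 = 0
  B[9] = 0 XOR 1 = 1
  B[10] = 1 XOR 0 = 1
  B[11] = 1 XOR 1 = 0
  B[12] = 0 XOR 1 = 1
  B[13] = 1 XOR 1 = 0
  B[14] = 0 XOR 1 = 1
  B[15] = 1 XOR 0 = 1
= 1110000101101011 (57707 decimal)


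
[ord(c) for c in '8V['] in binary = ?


String: '8V['  (3 characters)
Per-character ASCII lookup:
  '8': digits start at 48: '8' = 48 + 8 = 56 → 111000
  'V': uppercase starts at 65: 'V' = 65 + 21 = 86 → 1010110
  '[': special character: '[' = 91 → 1011011
= 111000 1010110 1011011


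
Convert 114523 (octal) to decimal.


Positional values:
Position 0: 3 × 8^0 = 3
Position 1: 2 × 8^1 = 16
Position 2: 5 × 8^2 = 320
Position 3: 4 × 8^3 = 2048
Position 4: 1 × 8^4 = 4096
Position 5: 1 × 8^5 = 32768
Sum = 3 + 16 + 320 + 2048 + 4096 + 32768
= 39251


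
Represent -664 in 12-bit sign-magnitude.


Sign bit: 1 (negative)
Magnitude: 664 = 01010011000
= 101010011000


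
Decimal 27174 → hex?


Divide by 16 repeatedly:
27174 ÷ 16 = 1698 remainder 6 (6)
1698 ÷ 16 = 106 remainder 2 (2)
106 ÷ 16 = 6 remainder 10 (A)
6 ÷ 16 = 0 remainder 6 (6)
Reading remainders bottom-up:
= 0x6A26


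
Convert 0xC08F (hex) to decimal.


Positional values:
Position 0: F × 16^0 = 15 × 1 = 15
Position 1: 8 × 16^1 = 8 × 16 = 128
Position 2: 0 × 16^2 = 0 × 256 = 0
Position 3: C × 16^3 = 12 × 4096 = 49152
Sum = 15 + 128 + 0 + 49152
= 49295


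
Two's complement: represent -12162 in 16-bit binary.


Original: 0010111110000010
Step 1 - Invert all bits: 1101000001111101
Step 2 - Add 1: 1101000001111101 + 1
= 1101000001111110 (represents -12162)


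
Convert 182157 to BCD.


Each digit → 4-bit binary:
  1 → 0001
  8 → 1000
  2 → 0010
  1 → 0001
  5 → 0101
  7 → 0111
= 0001 1000 0010 0001 0101 0111


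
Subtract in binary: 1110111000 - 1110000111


Align and subtract column by column (LSB to MSB, borrowing when needed):
  1110111000
- 1110000111
  ----------
  col 0: (0 - 0 borrow-in) - 1 → borrow from next column: (0+2) - 1 = 1, borrow out 1
  col 1: (0 - 1 borrow-in) - 1 → borrow from next column: (-1+2) - 1 = 0, borrow out 1
  col 2: (0 - 1 borrow-in) - 1 → borrow from next column: (-1+2) - 1 = 0, borrow out 1
  col 3: (1 - 1 borrow-in) - 0 → 0 - 0 = 0, borrow out 0
  col 4: (1 - 0 borrow-in) - 0 → 1 - 0 = 1, borrow out 0
  col 5: (1 - 0 borrow-in) - 0 → 1 - 0 = 1, borrow out 0
  col 6: (0 - 0 borrow-in) - 0 → 0 - 0 = 0, borrow out 0
  col 7: (1 - 0 borrow-in) - 1 → 1 - 1 = 0, borrow out 0
  col 8: (1 - 0 borrow-in) - 1 → 1 - 1 = 0, borrow out 0
  col 9: (1 - 0 borrow-in) - 1 → 1 - 1 = 0, borrow out 0
Reading bits MSB→LSB: 0000110001
Strip leading zeros: 110001
= 110001


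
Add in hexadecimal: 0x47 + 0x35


Align and add column by column (LSB to MSB, each column mod 16 with carry):
  047
+ 035
  ---
  col 0: 7(7) + 5(5) + 0 (carry in) = 12 → C(12), carry out 0
  col 1: 4(4) + 3(3) + 0 (carry in) = 7 → 7(7), carry out 0
  col 2: 0(0) + 0(0) + 0 (carry in) = 0 → 0(0), carry out 0
Reading digits MSB→LSB: 07C
Strip leading zeros: 7C
= 0x7C


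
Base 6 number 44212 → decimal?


Positional values (base 6):
  2 × 6^0 = 2 × 1 = 2
  1 × 6^1 = 1 × 6 = 6
  2 × 6^2 = 2 × 36 = 72
  4 × 6^3 = 4 × 216 = 864
  4 × 6^4 = 4 × 1296 = 5184
Sum = 2 + 6 + 72 + 864 + 5184
= 6128


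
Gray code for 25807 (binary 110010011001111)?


Binary: 110010011001111
Gray code: G = B XOR (B >> 1)
B >> 1 = 011001001100111
110010011001111 XOR 011001001100111:
  1 XOR 0 = 1
  1 XOR 1 = 0
  0 XOR 1 = 1
  0 XOR 0 = 0
  1 XOR 0 = 1
  0 XOR 1 = 1
  0 XOR 0 = 0
  1 XOR 0 = 1
  1 XOR 1 = 0
  0 XOR 1 = 1
  0 XOR 0 = 0
  1 XOR 0 = 1
  1 XOR 1 = 0
  1 XOR 1 = 0
  1 XOR 1 = 0
= 101011010101000


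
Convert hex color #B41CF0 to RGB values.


Hex: #B41CF0
R = B4₁₆ = 180
G = 1C₁₆ = 28
B = F0₁₆ = 240
= RGB(180, 28, 240)


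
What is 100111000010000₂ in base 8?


Group into 3-bit groups: 100111000010000
  100 = 4
  111 = 7
  000 = 0
  010 = 2
  000 = 0
= 0o47020


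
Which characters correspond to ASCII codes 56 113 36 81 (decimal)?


Codes (decimal): 56 113 36 81
Per-code ASCII lookup:
  56  (range 48-57: digits, 56 - 48 = 8) → '8'
  113  (range 97-122: lowercase, 113 - 97 = 16) → 'q'
  36  (special character) → '$'
  81  (range 65-90: uppercase, 81 - 65 = 16) → 'Q'
= '8q$Q'


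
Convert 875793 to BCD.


Each digit → 4-bit binary:
  8 → 1000
  7 → 0111
  5 → 0101
  7 → 0111
  9 → 1001
  3 → 0011
= 1000 0111 0101 0111 1001 0011


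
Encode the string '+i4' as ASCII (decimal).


String: '+i4'  (3 characters)
Per-character ASCII lookup:
  '+': special character: '+' = 43
  'i': lowercase starts at 97: 'i' = 97 + 8 = 105
  '4': digits start at 48: '4' = 48 + 4 = 52
= 43 105 52


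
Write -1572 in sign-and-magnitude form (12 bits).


Sign bit: 1 (negative)
Magnitude: 1572 = 11000100100
= 111000100100


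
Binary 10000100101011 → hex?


Group into 4-bit nibbles: 0010000100101011
  0010 = 2
  0001 = 1
  0010 = 2
  1011 = B
= 0x212B


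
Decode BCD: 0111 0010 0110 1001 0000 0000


Each 4-bit group → digit:
  0111 → 7
  0010 → 2
  0110 → 6
  1001 → 9
  0000 → 0
  0000 → 0
= 726900


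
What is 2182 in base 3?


Divide by 3 repeatedly:
2182 ÷ 3 = 727 remainder 1
727 ÷ 3 = 242 remainder 1
242 ÷ 3 = 80 remainder 2
80 ÷ 3 = 26 remainder 2
26 ÷ 3 = 8 remainder 2
8 ÷ 3 = 2 remainder 2
2 ÷ 3 = 0 remainder 2
Reading remainders bottom-up:
= 2222211


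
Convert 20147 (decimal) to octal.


Divide by 8 repeatedly:
20147 ÷ 8 = 2518 remainder 3
2518 ÷ 8 = 314 remainder 6
314 ÷ 8 = 39 remainder 2
39 ÷ 8 = 4 remainder 7
4 ÷ 8 = 0 remainder 4
Reading remainders bottom-up:
= 0o47263


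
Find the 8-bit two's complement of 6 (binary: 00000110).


Original: 00000110
Step 1 - Invert all bits: 11111001
Step 2 - Add 1: 11111001 + 1
= 11111010 (represents -6)


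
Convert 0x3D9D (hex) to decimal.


Positional values:
Position 0: D × 16^0 = 13 × 1 = 13
Position 1: 9 × 16^1 = 9 × 16 = 144
Position 2: D × 16^2 = 13 × 256 = 3328
Position 3: 3 × 16^3 = 3 × 4096 = 12288
Sum = 13 + 144 + 3328 + 12288
= 15773


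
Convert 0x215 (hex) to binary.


Each hex digit → 4 binary bits:
  2 = 0010
  1 = 0001
  5 = 0101
Concatenate: 0010 0001 0101
= 001000010101


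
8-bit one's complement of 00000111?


Original: 00000111
Invert all bits:
  bit 0: 0 → 1
  bit 1: 0 → 1
  bit 2: 0 → 1
  bit 3: 0 → 1
  bit 4: 0 → 1
  bit 5: 1 → 0
  bit 6: 1 → 0
  bit 7: 1 → 0
= 11111000


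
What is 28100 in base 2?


Divide by 2 repeatedly:
28100 ÷ 2 = 14050 remainder 0
14050 ÷ 2 = 7025 remainder 0
7025 ÷ 2 = 3512 remainder 1
3512 ÷ 2 = 1756 remainder 0
1756 ÷ 2 = 878 remainder 0
878 ÷ 2 = 439 remainder 0
439 ÷ 2 = 219 remainder 1
219 ÷ 2 = 109 remainder 1
109 ÷ 2 = 54 remainder 1
54 ÷ 2 = 27 remainder 0
27 ÷ 2 = 13 remainder 1
13 ÷ 2 = 6 remainder 1
6 ÷ 2 = 3 remainder 0
3 ÷ 2 = 1 remainder 1
1 ÷ 2 = 0 remainder 1
Reading remainders bottom-up:
= 110110111000100


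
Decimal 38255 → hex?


Divide by 16 repeatedly:
38255 ÷ 16 = 2390 remainder 15 (F)
2390 ÷ 16 = 149 remainder 6 (6)
149 ÷ 16 = 9 remainder 5 (5)
9 ÷ 16 = 0 remainder 9 (9)
Reading remainders bottom-up:
= 0x956F


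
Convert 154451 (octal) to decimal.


Positional values:
Position 0: 1 × 8^0 = 1
Position 1: 5 × 8^1 = 40
Position 2: 4 × 8^2 = 256
Position 3: 4 × 8^3 = 2048
Position 4: 5 × 8^4 = 20480
Position 5: 1 × 8^5 = 32768
Sum = 1 + 40 + 256 + 2048 + 20480 + 32768
= 55593


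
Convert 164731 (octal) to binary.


Each octal digit → 3 binary bits:
  1 = 001
  6 = 110
  4 = 100
  7 = 111
  3 = 011
  1 = 001
Concatenate: 001 110 100 111 011 001
= 001110100111011001


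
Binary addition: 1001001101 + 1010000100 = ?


Align and add column by column (LSB to MSB, carry propagating):
  01001001101
+ 01010000100
  -----------
  col 0: 1 + 0 + 0 (carry in) = 1 → bit 1, carry out 0
  col 1: 0 + 0 + 0 (carry in) = 0 → bit 0, carry out 0
  col 2: 1 + 1 + 0 (carry in) = 2 → bit 0, carry out 1
  col 3: 1 + 0 + 1 (carry in) = 2 → bit 0, carry out 1
  col 4: 0 + 0 + 1 (carry in) = 1 → bit 1, carry out 0
  col 5: 0 + 0 + 0 (carry in) = 0 → bit 0, carry out 0
  col 6: 1 + 0 + 0 (carry in) = 1 → bit 1, carry out 0
  col 7: 0 + 1 + 0 (carry in) = 1 → bit 1, carry out 0
  col 8: 0 + 0 + 0 (carry in) = 0 → bit 0, carry out 0
  col 9: 1 + 1 + 0 (carry in) = 2 → bit 0, carry out 1
  col 10: 0 + 0 + 1 (carry in) = 1 → bit 1, carry out 0
Reading bits MSB→LSB: 10011010001
Strip leading zeros: 10011010001
= 10011010001


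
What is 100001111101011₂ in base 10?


Positional values:
Bit 0: 1 × 2^0 = 1
Bit 1: 1 × 2^1 = 2
Bit 3: 1 × 2^3 = 8
Bit 5: 1 × 2^5 = 32
Bit 6: 1 × 2^6 = 64
Bit 7: 1 × 2^7 = 128
Bit 8: 1 × 2^8 = 256
Bit 9: 1 × 2^9 = 512
Bit 14: 1 × 2^14 = 16384
Sum = 1 + 2 + 8 + 32 + 64 + 128 + 256 + 512 + 16384
= 17387


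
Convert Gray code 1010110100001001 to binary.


Gray code: 1010110100001001
MSB stays the same: 1
Each subsequent bit = prev_binary XOR current_gray:
  B[1] = 1 XOR 0 = 1
  B[2] = 1 XOR 1 = 0
  B[3] = 0 XOR 0 = 0
  B[4] = 0 XOR 1 = 1
  B[5] = 1 XOR 1 = 0
  B[6] = 0 XOR 0 = 0
  B[7] = 0 XOR 1 = 1
  B[8] = 1 XOR 0 = 1
  B[9] = 1 XOR 0 = 1
  B[10] = 1 XOR 0 = 1
  B[11] = 1 XOR 0 = 1
  B[12] = 1 XOR 1 = 0
  B[13] = 0 XOR 0 = 0
  B[14] = 0 XOR 0 = 0
  B[15] = 0 XOR 1 = 1
= 1100100111110001 (51697 decimal)


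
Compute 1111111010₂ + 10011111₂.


Align and add column by column (LSB to MSB, carry propagating):
  01111111010
+ 00010011111
  -----------
  col 0: 0 + 1 + 0 (carry in) = 1 → bit 1, carry out 0
  col 1: 1 + 1 + 0 (carry in) = 2 → bit 0, carry out 1
  col 2: 0 + 1 + 1 (carry in) = 2 → bit 0, carry out 1
  col 3: 1 + 1 + 1 (carry in) = 3 → bit 1, carry out 1
  col 4: 1 + 1 + 1 (carry in) = 3 → bit 1, carry out 1
  col 5: 1 + 0 + 1 (carry in) = 2 → bit 0, carry out 1
  col 6: 1 + 0 + 1 (carry in) = 2 → bit 0, carry out 1
  col 7: 1 + 1 + 1 (carry in) = 3 → bit 1, carry out 1
  col 8: 1 + 0 + 1 (carry in) = 2 → bit 0, carry out 1
  col 9: 1 + 0 + 1 (carry in) = 2 → bit 0, carry out 1
  col 10: 0 + 0 + 1 (carry in) = 1 → bit 1, carry out 0
Reading bits MSB→LSB: 10010011001
Strip leading zeros: 10010011001
= 10010011001


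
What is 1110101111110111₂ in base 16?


Group into 4-bit nibbles: 1110101111110111
  1110 = E
  1011 = B
  1111 = F
  0111 = 7
= 0xEBF7


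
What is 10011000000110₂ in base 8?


Group into 3-bit groups: 010011000000110
  010 = 2
  011 = 3
  000 = 0
  000 = 0
  110 = 6
= 0o23006


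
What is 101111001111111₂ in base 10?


Positional values:
Bit 0: 1 × 2^0 = 1
Bit 1: 1 × 2^1 = 2
Bit 2: 1 × 2^2 = 4
Bit 3: 1 × 2^3 = 8
Bit 4: 1 × 2^4 = 16
Bit 5: 1 × 2^5 = 32
Bit 6: 1 × 2^6 = 64
Bit 9: 1 × 2^9 = 512
Bit 10: 1 × 2^10 = 1024
Bit 11: 1 × 2^11 = 2048
Bit 12: 1 × 2^12 = 4096
Bit 14: 1 × 2^14 = 16384
Sum = 1 + 2 + 4 + 8 + 16 + 32 + 64 + 512 + 1024 + 2048 + 4096 + 16384
= 24191


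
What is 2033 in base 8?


Divide by 8 repeatedly:
2033 ÷ 8 = 254 remainder 1
254 ÷ 8 = 31 remainder 6
31 ÷ 8 = 3 remainder 7
3 ÷ 8 = 0 remainder 3
Reading remainders bottom-up:
= 0o3761


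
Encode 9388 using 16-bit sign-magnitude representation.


Sign bit: 0 (positive)
Magnitude: 9388 = 010010010101100
= 0010010010101100


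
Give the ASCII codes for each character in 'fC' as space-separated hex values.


String: 'fC'  (2 characters)
Per-character ASCII lookup:
  'f': lowercase starts at 97: 'f' = 97 + 5 = 102 → 0x66
  'C': uppercase starts at 65: 'C' = 65 + 2 = 67 → 0x43
= 0x66 0x43


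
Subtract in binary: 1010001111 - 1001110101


Align and subtract column by column (LSB to MSB, borrowing when needed):
  1010001111
- 1001110101
  ----------
  col 0: (1 - 0 borrow-in) - 1 → 1 - 1 = 0, borrow out 0
  col 1: (1 - 0 borrow-in) - 0 → 1 - 0 = 1, borrow out 0
  col 2: (1 - 0 borrow-in) - 1 → 1 - 1 = 0, borrow out 0
  col 3: (1 - 0 borrow-in) - 0 → 1 - 0 = 1, borrow out 0
  col 4: (0 - 0 borrow-in) - 1 → borrow from next column: (0+2) - 1 = 1, borrow out 1
  col 5: (0 - 1 borrow-in) - 1 → borrow from next column: (-1+2) - 1 = 0, borrow out 1
  col 6: (0 - 1 borrow-in) - 1 → borrow from next column: (-1+2) - 1 = 0, borrow out 1
  col 7: (1 - 1 borrow-in) - 0 → 0 - 0 = 0, borrow out 0
  col 8: (0 - 0 borrow-in) - 0 → 0 - 0 = 0, borrow out 0
  col 9: (1 - 0 borrow-in) - 1 → 1 - 1 = 0, borrow out 0
Reading bits MSB→LSB: 0000011010
Strip leading zeros: 11010
= 11010


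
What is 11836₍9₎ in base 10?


Positional values (base 9):
  6 × 9^0 = 6 × 1 = 6
  3 × 9^1 = 3 × 9 = 27
  8 × 9^2 = 8 × 81 = 648
  1 × 9^3 = 1 × 729 = 729
  1 × 9^4 = 1 × 6561 = 6561
Sum = 6 + 27 + 648 + 729 + 6561
= 7971


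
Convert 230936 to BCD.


Each digit → 4-bit binary:
  2 → 0010
  3 → 0011
  0 → 0000
  9 → 1001
  3 → 0011
  6 → 0110
= 0010 0011 0000 1001 0011 0110


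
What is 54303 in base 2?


Divide by 2 repeatedly:
54303 ÷ 2 = 27151 remainder 1
27151 ÷ 2 = 13575 remainder 1
13575 ÷ 2 = 6787 remainder 1
6787 ÷ 2 = 3393 remainder 1
3393 ÷ 2 = 1696 remainder 1
1696 ÷ 2 = 848 remainder 0
848 ÷ 2 = 424 remainder 0
424 ÷ 2 = 212 remainder 0
212 ÷ 2 = 106 remainder 0
106 ÷ 2 = 53 remainder 0
53 ÷ 2 = 26 remainder 1
26 ÷ 2 = 13 remainder 0
13 ÷ 2 = 6 remainder 1
6 ÷ 2 = 3 remainder 0
3 ÷ 2 = 1 remainder 1
1 ÷ 2 = 0 remainder 1
Reading remainders bottom-up:
= 1101010000011111


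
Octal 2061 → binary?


Each octal digit → 3 binary bits:
  2 = 010
  0 = 000
  6 = 110
  1 = 001
Concatenate: 010 000 110 001
= 010000110001


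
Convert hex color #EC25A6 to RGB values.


Hex: #EC25A6
R = EC₁₆ = 236
G = 25₁₆ = 37
B = A6₁₆ = 166
= RGB(236, 37, 166)


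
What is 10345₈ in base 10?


Positional values:
Position 0: 5 × 8^0 = 5
Position 1: 4 × 8^1 = 32
Position 2: 3 × 8^2 = 192
Position 3: 0 × 8^3 = 0
Position 4: 1 × 8^4 = 4096
Sum = 5 + 32 + 192 + 0 + 4096
= 4325


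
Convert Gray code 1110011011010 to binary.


Gray code: 1110011011010
MSB stays the same: 1
Each subsequent bit = prev_binary XOR current_gray:
  B[1] = 1 XOR 1 = 0
  B[2] = 0 XOR 1 = 1
  B[3] = 1 XOR 0 = 1
  B[4] = 1 XOR 0 = 1
  B[5] = 1 XOR 1 = 0
  B[6] = 0 XOR 1 = 1
  B[7] = 1 XOR 0 = 1
  B[8] = 1 XOR 1 = 0
  B[9] = 0 XOR 1 = 1
  B[10] = 1 XOR 0 = 1
  B[11] = 1 XOR 1 = 0
  B[12] = 0 XOR 0 = 0
= 1011101101100 (5996 decimal)


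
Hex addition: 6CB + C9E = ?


Align and add column by column (LSB to MSB, each column mod 16 with carry):
  06CB
+ 0C9E
  ----
  col 0: B(11) + E(14) + 0 (carry in) = 25 → 9(9), carry out 1
  col 1: C(12) + 9(9) + 1 (carry in) = 22 → 6(6), carry out 1
  col 2: 6(6) + C(12) + 1 (carry in) = 19 → 3(3), carry out 1
  col 3: 0(0) + 0(0) + 1 (carry in) = 1 → 1(1), carry out 0
Reading digits MSB→LSB: 1369
Strip leading zeros: 1369
= 0x1369


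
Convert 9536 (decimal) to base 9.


Divide by 9 repeatedly:
9536 ÷ 9 = 1059 remainder 5
1059 ÷ 9 = 117 remainder 6
117 ÷ 9 = 13 remainder 0
13 ÷ 9 = 1 remainder 4
1 ÷ 9 = 0 remainder 1
Reading remainders bottom-up:
= 14065


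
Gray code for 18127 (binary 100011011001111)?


Binary: 100011011001111
Gray code: G = B XOR (B >> 1)
B >> 1 = 010001101100111
100011011001111 XOR 010001101100111:
  1 XOR 0 = 1
  0 XOR 1 = 1
  0 XOR 0 = 0
  0 XOR 0 = 0
  1 XOR 0 = 1
  1 XOR 1 = 0
  0 XOR 1 = 1
  1 XOR 0 = 1
  1 XOR 1 = 0
  0 XOR 1 = 1
  0 XOR 0 = 0
  1 XOR 0 = 1
  1 XOR 1 = 0
  1 XOR 1 = 0
  1 XOR 1 = 0
= 110010110101000


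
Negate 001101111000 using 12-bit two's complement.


Original: 001101111000
Step 1 - Invert all bits: 110010000111
Step 2 - Add 1: 110010000111 + 1
= 110010001000 (represents -888)


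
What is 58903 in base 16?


Divide by 16 repeatedly:
58903 ÷ 16 = 3681 remainder 7 (7)
3681 ÷ 16 = 230 remainder 1 (1)
230 ÷ 16 = 14 remainder 6 (6)
14 ÷ 16 = 0 remainder 14 (E)
Reading remainders bottom-up:
= 0xE617


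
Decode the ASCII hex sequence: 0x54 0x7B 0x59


Codes (hex): 0x54 0x7B 0x59
Per-code ASCII lookup:
  0x54 = 84  (range 65-90: uppercase, 84 - 65 = 19) → 'T'
  0x7B = 123  (special character) → '{'
  0x59 = 89  (range 65-90: uppercase, 89 - 65 = 24) → 'Y'
= 'T{Y'


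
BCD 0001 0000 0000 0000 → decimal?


Each 4-bit group → digit:
  0001 → 1
  0000 → 0
  0000 → 0
  0000 → 0
= 1000


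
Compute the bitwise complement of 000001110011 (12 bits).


Original: 000001110011
Invert all bits:
  bit 0: 0 → 1
  bit 1: 0 → 1
  bit 2: 0 → 1
  bit 3: 0 → 1
  bit 4: 0 → 1
  bit 5: 1 → 0
  bit 6: 1 → 0
  bit 7: 1 → 0
  bit 8: 0 → 1
  bit 9: 0 → 1
  bit 10: 1 → 0
  bit 11: 1 → 0
= 111110001100


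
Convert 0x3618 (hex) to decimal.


Positional values:
Position 0: 8 × 16^0 = 8 × 1 = 8
Position 1: 1 × 16^1 = 1 × 16 = 16
Position 2: 6 × 16^2 = 6 × 256 = 1536
Position 3: 3 × 16^3 = 3 × 4096 = 12288
Sum = 8 + 16 + 1536 + 12288
= 13848


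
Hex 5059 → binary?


Each hex digit → 4 binary bits:
  5 = 0101
  0 = 0000
  5 = 0101
  9 = 1001
Concatenate: 0101 0000 0101 1001
= 0101000001011001


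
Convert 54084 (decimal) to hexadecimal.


Divide by 16 repeatedly:
54084 ÷ 16 = 3380 remainder 4 (4)
3380 ÷ 16 = 211 remainder 4 (4)
211 ÷ 16 = 13 remainder 3 (3)
13 ÷ 16 = 0 remainder 13 (D)
Reading remainders bottom-up:
= 0xD344


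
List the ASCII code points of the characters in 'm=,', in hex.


String: 'm=,'  (3 characters)
Per-character ASCII lookup:
  'm': lowercase starts at 97: 'm' = 97 + 12 = 109 → 0x6D
  '=': special character: '=' = 61 → 0x3D
  ',': special character: ',' = 44 → 0x2C
= 0x6D 0x3D 0x2C
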